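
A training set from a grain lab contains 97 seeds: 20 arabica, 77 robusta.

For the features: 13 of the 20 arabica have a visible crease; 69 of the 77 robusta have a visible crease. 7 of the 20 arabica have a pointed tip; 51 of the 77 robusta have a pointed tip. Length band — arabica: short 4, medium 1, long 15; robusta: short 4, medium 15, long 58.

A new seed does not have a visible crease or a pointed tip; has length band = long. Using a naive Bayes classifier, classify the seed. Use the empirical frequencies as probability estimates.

arabica: (20/97) × (7/20) × (13/20) × (15/20) ≈ 0.0351804
robusta: (77/97) × (8/77) × (26/77) × (58/77) ≈ 0.0209767
Highest score → arabica.

arabica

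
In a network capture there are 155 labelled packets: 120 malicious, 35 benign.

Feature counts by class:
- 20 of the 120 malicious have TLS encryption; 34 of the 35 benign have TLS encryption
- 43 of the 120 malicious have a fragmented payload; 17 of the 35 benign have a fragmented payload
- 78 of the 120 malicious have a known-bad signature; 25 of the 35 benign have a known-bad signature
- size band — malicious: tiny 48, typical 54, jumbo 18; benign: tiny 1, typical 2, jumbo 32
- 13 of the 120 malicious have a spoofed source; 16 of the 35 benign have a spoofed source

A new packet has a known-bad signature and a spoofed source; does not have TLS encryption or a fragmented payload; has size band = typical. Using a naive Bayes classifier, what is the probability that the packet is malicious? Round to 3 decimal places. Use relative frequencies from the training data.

malicious: (120/155) × (100/120) × (77/120) × (78/120) × (54/120) × (13/120) ≈ 0.0131179
benign: (35/155) × (1/35) × (18/35) × (25/35) × (2/35) × (16/35) ≈ 0.0000619097
P(malicious | x) = 0.0131179 / 0.0131798097 ≈ 0.995

0.995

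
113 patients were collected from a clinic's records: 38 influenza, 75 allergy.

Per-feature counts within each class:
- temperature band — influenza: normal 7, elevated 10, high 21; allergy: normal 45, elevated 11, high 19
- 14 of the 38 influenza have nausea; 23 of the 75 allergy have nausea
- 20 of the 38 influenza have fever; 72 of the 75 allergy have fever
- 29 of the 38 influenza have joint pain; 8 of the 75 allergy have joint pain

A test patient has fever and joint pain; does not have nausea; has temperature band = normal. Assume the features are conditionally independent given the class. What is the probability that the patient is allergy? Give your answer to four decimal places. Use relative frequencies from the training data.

0.6427

influenza: (38/113) × (7/38) × (24/38) × (20/38) × (29/38) ≈ 0.0157148
allergy: (75/113) × (45/75) × (52/75) × (72/75) × (8/75) ≈ 0.0282733
P(allergy | x) = 0.0282733 / 0.0439881 ≈ 0.6427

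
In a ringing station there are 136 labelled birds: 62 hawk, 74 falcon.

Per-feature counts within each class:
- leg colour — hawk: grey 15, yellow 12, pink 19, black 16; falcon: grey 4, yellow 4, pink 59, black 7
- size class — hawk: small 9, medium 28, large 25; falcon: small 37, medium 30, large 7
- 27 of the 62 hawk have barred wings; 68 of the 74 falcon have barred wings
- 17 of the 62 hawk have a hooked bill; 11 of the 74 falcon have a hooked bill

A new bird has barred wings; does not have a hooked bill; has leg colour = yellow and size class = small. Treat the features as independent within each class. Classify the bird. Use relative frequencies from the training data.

falcon

hawk: (62/136) × (12/62) × (9/62) × (27/62) × (45/62) ≈ 0.00404842
falcon: (74/136) × (4/74) × (37/74) × (68/74) × (63/74) ≈ 0.0115047
Highest score → falcon.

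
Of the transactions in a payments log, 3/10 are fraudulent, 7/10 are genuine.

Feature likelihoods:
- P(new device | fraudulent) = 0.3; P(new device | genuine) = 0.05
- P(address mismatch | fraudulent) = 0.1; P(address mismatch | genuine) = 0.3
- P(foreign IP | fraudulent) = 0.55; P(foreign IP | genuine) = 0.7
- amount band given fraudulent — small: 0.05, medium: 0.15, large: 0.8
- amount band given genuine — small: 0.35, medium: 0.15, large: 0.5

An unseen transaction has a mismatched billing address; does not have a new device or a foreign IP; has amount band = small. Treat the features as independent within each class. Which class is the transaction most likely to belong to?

genuine

fraudulent: 0.3 × (1−0.3) × 0.1 × (1−0.55) × 0.05 = 0.0004725
genuine: 0.7 × (1−0.05) × 0.3 × (1−0.7) × 0.35 = 0.0209475
Highest score → genuine.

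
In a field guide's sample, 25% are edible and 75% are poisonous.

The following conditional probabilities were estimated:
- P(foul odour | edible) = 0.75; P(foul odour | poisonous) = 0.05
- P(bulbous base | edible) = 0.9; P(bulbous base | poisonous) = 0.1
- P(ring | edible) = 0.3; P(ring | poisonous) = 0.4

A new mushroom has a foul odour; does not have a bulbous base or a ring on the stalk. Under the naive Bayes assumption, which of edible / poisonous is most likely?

edible: 0.25 × 0.75 × (1−0.9) × (1−0.3) = 0.013125
poisonous: 0.75 × 0.05 × (1−0.1) × (1−0.4) = 0.02025
Highest score → poisonous.

poisonous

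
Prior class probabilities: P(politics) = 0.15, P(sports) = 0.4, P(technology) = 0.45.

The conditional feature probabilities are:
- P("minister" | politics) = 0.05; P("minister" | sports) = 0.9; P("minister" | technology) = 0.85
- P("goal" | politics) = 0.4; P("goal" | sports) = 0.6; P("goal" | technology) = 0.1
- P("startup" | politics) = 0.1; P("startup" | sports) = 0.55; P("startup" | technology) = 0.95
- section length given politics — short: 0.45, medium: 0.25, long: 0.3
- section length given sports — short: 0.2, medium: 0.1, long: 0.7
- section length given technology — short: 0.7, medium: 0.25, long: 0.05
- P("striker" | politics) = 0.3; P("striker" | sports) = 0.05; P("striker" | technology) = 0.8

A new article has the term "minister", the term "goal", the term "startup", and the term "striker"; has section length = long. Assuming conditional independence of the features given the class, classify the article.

sports

politics: 0.15 × 0.05 × 0.4 × 0.1 × 0.3 × 0.3 = 0.000027
sports: 0.4 × 0.9 × 0.6 × 0.55 × 0.7 × 0.05 = 0.004158
technology: 0.45 × 0.85 × 0.1 × 0.95 × 0.05 × 0.8 = 0.0014535
Highest score → sports.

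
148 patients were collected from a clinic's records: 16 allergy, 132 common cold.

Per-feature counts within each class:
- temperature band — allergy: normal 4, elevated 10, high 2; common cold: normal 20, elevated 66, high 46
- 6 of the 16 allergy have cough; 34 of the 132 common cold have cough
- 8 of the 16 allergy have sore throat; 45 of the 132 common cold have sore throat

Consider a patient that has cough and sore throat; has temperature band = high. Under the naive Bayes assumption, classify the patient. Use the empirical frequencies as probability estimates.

allergy: (16/148) × (2/16) × (6/16) × (8/16) ≈ 0.00253378
common cold: (132/148) × (46/132) × (34/132) × (45/132) ≈ 0.0272923
Highest score → common cold.

common cold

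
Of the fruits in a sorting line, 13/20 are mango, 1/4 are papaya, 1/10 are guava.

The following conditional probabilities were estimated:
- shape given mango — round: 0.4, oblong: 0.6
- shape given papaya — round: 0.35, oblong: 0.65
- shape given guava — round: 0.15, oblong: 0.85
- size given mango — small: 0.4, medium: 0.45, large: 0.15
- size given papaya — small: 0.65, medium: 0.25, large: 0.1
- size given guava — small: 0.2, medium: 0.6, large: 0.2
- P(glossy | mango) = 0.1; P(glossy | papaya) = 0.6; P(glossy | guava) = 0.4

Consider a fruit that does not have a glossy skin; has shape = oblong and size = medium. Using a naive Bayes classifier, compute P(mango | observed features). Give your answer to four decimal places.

mango: 0.65 × 0.6 × 0.45 × (1−0.1) = 0.15795
papaya: 0.25 × 0.65 × 0.25 × (1−0.6) = 0.01625
guava: 0.1 × 0.85 × 0.6 × (1−0.4) = 0.0306
P(mango | x) = 0.15795 / 0.2048 ≈ 0.7712

0.7712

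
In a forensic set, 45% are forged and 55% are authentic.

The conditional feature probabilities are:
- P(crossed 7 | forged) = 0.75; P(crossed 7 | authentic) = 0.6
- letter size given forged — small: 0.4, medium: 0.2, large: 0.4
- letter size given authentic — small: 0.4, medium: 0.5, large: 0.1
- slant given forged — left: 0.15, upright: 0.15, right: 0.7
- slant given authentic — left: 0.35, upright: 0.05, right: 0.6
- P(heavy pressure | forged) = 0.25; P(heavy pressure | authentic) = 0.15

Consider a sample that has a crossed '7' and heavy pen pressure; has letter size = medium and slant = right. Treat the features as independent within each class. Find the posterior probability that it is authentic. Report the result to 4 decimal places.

0.5570

forged: 0.45 × 0.75 × 0.2 × 0.7 × 0.25 = 0.0118125
authentic: 0.55 × 0.6 × 0.5 × 0.6 × 0.15 = 0.01485
P(authentic | x) = 0.01485 / 0.0266625 ≈ 0.5570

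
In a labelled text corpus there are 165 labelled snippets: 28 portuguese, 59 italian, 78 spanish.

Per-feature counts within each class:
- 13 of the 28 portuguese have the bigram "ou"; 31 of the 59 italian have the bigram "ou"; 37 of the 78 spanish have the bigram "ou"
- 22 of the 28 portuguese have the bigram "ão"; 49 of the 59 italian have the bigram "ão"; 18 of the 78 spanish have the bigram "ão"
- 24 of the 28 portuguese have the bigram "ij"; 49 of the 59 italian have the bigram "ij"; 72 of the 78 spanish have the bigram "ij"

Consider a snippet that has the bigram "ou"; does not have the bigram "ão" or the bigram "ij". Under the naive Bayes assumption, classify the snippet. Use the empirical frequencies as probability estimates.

portuguese: (28/165) × (13/28) × (6/28) × (4/28) ≈ 0.00241187
italian: (59/165) × (31/59) × (10/59) × (10/59) ≈ 0.00539726
spanish: (78/165) × (37/78) × (60/78) × (6/78) ≈ 0.0132688
Highest score → spanish.

spanish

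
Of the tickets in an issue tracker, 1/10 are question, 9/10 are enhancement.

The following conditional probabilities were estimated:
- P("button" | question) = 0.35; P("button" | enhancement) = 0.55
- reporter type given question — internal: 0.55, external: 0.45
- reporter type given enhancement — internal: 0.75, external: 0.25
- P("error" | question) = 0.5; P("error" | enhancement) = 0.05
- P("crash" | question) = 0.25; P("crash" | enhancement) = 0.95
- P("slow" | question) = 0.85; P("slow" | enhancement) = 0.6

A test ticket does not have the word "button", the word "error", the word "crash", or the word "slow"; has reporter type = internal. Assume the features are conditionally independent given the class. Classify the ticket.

enhancement

question: 0.1 × (1−0.35) × 0.55 × (1−0.5) × (1−0.25) × (1−0.85) = 0.0020109375
enhancement: 0.9 × (1−0.55) × 0.75 × (1−0.05) × (1−0.95) × (1−0.6) = 0.00577125
Highest score → enhancement.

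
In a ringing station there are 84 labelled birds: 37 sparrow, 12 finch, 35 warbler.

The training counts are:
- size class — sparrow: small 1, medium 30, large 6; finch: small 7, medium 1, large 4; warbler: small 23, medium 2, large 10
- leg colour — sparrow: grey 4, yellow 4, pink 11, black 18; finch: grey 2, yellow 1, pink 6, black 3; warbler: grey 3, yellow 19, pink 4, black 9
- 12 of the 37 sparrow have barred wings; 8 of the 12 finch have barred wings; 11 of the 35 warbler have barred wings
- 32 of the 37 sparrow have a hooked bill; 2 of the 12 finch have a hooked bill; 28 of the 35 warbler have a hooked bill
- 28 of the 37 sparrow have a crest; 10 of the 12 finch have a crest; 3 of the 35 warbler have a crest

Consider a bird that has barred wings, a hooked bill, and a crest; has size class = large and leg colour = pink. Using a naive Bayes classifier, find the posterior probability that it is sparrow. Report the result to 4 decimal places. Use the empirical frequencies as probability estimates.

sparrow: (37/84) × (6/37) × (11/37) × (12/37) × (32/37) × (28/37) ≈ 0.00450762
finch: (12/84) × (4/12) × (6/12) × (8/12) × (2/12) × (10/12) ≈ 0.00220459
warbler: (35/84) × (10/35) × (4/35) × (11/35) × (28/35) × (3/35) ≈ 0.000293211
P(sparrow | x) = 0.00450762 / 0.007005421 ≈ 0.6434

0.6434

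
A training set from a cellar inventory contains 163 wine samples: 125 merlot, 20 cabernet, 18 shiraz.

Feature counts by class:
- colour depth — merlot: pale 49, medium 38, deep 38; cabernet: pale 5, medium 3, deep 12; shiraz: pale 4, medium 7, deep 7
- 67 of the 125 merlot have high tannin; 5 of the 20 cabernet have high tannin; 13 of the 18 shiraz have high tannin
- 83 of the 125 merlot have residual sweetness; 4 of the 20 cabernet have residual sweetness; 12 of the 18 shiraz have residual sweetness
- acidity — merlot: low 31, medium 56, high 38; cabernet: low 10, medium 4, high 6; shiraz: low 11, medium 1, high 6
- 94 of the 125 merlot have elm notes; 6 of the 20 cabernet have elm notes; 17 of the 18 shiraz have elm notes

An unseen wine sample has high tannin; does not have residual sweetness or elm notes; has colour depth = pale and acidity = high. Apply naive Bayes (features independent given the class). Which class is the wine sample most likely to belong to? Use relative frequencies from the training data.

merlot: (125/163) × (49/125) × (67/125) × (42/125) × (38/125) × (31/125) ≈ 0.00408167
cabernet: (20/163) × (5/20) × (5/20) × (16/20) × (6/20) × (14/20) ≈ 0.00128834
shiraz: (18/163) × (4/18) × (13/18) × (6/18) × (6/18) × (1/18) ≈ 0.000109403
Highest score → merlot.

merlot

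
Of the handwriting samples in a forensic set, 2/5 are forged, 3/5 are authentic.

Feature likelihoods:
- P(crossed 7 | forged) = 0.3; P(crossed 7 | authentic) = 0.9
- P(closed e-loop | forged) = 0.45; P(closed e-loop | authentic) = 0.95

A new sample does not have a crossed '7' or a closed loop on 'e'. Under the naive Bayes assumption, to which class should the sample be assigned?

forged

forged: 0.4 × (1−0.3) × (1−0.45) = 0.154
authentic: 0.6 × (1−0.9) × (1−0.95) = 0.003
Highest score → forged.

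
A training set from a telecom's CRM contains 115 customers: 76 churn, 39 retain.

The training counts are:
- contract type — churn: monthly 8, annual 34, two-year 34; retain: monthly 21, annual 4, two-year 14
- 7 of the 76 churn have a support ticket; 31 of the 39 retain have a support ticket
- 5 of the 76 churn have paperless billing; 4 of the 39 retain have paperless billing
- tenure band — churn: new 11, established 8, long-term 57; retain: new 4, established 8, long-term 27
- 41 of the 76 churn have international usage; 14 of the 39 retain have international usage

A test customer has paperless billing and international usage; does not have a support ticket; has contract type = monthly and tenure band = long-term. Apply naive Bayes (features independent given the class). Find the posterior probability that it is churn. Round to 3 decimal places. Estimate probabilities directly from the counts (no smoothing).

churn: (76/115) × (8/76) × (69/76) × (5/76) × (57/76) × (41/76) ≈ 0.00168119
retain: (39/115) × (21/39) × (8/39) × (4/39) × (27/39) × (14/39) ≈ 0.000954783
P(churn | x) = 0.00168119 / 0.002635973 ≈ 0.638

0.638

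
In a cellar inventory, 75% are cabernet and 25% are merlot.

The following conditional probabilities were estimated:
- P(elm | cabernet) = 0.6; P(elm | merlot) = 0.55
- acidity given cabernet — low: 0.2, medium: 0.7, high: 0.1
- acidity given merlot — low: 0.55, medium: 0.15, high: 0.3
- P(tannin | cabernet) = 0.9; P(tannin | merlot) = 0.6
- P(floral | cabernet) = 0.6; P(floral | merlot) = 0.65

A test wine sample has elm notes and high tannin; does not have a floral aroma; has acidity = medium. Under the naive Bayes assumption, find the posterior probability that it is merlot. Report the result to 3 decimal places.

0.037

cabernet: 0.75 × 0.6 × 0.7 × 0.9 × (1−0.6) = 0.1134
merlot: 0.25 × 0.55 × 0.15 × 0.6 × (1−0.65) = 0.00433125
P(merlot | x) = 0.00433125 / 0.11773125 ≈ 0.037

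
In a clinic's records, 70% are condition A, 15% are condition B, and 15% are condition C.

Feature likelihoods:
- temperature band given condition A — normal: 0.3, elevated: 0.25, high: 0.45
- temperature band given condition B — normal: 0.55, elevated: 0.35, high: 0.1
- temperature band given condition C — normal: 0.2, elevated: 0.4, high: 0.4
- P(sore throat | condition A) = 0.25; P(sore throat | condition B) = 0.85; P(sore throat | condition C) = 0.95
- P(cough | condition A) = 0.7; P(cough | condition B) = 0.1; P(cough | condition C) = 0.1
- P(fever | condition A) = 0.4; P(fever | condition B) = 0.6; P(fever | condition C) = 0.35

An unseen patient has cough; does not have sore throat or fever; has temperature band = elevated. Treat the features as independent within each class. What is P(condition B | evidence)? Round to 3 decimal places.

condition A: 0.7 × 0.25 × (1−0.25) × 0.7 × (1−0.4) = 0.055125
condition B: 0.15 × 0.35 × (1−0.85) × 0.1 × (1−0.6) = 0.000315
condition C: 0.15 × 0.4 × (1−0.95) × 0.1 × (1−0.35) = 0.000195
P(condition B | x) = 0.000315 / 0.055635 ≈ 0.006

0.006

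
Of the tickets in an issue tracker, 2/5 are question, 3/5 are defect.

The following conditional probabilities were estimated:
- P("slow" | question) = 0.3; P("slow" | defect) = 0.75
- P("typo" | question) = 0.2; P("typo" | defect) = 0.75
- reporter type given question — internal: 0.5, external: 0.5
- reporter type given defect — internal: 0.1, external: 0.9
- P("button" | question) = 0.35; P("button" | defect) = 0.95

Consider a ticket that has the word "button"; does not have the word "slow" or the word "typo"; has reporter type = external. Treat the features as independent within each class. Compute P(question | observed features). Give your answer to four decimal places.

0.5501

question: 0.4 × (1−0.3) × (1−0.2) × 0.5 × 0.35 = 0.0392
defect: 0.6 × (1−0.75) × (1−0.75) × 0.9 × 0.95 = 0.0320625
P(question | x) = 0.0392 / 0.0712625 ≈ 0.5501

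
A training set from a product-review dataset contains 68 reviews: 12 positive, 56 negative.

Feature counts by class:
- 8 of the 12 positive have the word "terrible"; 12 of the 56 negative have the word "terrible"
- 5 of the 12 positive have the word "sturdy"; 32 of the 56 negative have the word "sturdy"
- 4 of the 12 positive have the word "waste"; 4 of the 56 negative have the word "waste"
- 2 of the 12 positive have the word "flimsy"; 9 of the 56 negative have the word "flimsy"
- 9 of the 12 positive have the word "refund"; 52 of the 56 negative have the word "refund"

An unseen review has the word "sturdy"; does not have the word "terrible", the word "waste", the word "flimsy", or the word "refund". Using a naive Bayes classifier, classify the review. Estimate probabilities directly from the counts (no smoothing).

negative

positive: (12/68) × (4/12) × (5/12) × (8/12) × (10/12) × (3/12) ≈ 0.00340414
negative: (56/68) × (44/56) × (32/56) × (52/56) × (47/56) × (4/56) ≈ 0.0205827
Highest score → negative.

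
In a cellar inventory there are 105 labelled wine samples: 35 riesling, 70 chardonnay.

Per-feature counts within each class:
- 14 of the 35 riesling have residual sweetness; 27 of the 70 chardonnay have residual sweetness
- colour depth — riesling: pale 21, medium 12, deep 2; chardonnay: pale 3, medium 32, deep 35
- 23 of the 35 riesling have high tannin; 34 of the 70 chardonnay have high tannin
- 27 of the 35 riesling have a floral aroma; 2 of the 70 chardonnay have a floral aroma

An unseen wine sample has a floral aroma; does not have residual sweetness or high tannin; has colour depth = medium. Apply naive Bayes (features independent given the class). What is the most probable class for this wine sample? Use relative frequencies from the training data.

riesling: (35/105) × (21/35) × (12/35) × (12/35) × (27/35) ≈ 0.0181364
chardonnay: (70/105) × (43/70) × (32/70) × (36/70) × (2/70) ≈ 0.00275085
Highest score → riesling.

riesling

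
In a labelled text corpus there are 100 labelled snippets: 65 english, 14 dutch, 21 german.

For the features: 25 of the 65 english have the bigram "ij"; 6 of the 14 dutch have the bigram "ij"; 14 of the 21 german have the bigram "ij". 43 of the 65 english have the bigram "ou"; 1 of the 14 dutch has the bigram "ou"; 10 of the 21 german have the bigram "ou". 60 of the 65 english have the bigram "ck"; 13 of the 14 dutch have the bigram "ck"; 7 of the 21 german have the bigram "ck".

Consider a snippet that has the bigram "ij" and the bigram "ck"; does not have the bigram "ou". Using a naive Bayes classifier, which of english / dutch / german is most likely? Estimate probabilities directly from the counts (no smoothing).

english

english: (65/100) × (25/65) × (22/65) × (60/65) ≈ 0.0781065
dutch: (14/100) × (6/14) × (13/14) × (13/14) ≈ 0.0517347
german: (21/100) × (14/21) × (11/21) × (7/21) ≈ 0.0244444
Highest score → english.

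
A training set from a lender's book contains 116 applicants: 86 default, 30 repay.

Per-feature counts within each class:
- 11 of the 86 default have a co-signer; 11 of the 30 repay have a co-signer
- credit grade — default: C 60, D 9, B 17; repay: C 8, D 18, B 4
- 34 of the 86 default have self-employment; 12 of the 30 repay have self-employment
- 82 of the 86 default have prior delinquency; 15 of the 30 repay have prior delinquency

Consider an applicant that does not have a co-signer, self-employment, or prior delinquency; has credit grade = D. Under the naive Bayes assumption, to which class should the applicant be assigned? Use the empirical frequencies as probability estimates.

repay

default: (86/116) × (75/86) × (9/86) × (52/86) × (4/86) ≈ 0.00190289
repay: (30/116) × (19/30) × (18/30) × (18/30) × (15/30) ≈ 0.0294828
Highest score → repay.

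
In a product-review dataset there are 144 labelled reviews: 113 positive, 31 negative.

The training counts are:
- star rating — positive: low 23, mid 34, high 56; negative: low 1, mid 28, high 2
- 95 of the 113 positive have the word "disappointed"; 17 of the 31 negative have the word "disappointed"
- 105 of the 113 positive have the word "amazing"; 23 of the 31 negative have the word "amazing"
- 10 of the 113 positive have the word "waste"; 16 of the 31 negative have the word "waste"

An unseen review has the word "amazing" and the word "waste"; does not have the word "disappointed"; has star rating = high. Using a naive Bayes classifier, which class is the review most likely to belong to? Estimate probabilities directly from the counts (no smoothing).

positive

positive: (113/144) × (56/113) × (18/113) × (105/113) × (10/113) ≈ 0.00509392
negative: (31/144) × (2/31) × (14/31) × (23/31) × (16/31) ≈ 0.00240192
Highest score → positive.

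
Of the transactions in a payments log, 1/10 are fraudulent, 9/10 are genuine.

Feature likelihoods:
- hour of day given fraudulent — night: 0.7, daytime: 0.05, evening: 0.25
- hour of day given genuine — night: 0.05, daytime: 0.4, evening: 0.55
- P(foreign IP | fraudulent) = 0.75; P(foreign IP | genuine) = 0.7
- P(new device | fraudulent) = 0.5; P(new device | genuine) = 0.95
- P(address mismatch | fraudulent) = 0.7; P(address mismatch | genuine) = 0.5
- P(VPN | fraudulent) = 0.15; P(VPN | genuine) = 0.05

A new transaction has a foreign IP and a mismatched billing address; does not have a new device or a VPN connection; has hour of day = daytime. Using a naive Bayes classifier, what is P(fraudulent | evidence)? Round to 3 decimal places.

0.157

fraudulent: 0.1 × 0.05 × 0.75 × (1−0.5) × 0.7 × (1−0.15) = 0.001115625
genuine: 0.9 × 0.4 × 0.7 × (1−0.95) × 0.5 × (1−0.05) = 0.005985
P(fraudulent | x) = 0.001115625 / 0.007100625 ≈ 0.157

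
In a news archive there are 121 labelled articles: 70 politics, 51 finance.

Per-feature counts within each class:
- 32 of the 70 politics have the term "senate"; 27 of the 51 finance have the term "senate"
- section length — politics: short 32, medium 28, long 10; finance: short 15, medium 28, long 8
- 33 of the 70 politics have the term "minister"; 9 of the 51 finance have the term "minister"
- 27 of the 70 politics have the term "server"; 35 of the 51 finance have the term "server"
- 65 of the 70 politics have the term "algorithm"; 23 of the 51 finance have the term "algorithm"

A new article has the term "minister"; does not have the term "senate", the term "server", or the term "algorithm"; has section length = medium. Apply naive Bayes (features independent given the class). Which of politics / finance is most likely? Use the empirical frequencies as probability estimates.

finance

politics: (70/121) × (38/70) × (28/70) × (33/70) × (43/70) × (5/70) ≈ 0.00259846
finance: (51/121) × (24/51) × (28/51) × (9/51) × (16/51) × (28/51) ≈ 0.00330997
Highest score → finance.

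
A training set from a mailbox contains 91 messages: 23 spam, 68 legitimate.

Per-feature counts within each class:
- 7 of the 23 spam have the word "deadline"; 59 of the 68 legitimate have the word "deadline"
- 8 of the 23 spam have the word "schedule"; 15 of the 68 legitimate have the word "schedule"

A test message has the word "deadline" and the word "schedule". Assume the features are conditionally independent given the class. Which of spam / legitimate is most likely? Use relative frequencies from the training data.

legitimate

spam: (23/91) × (7/23) × (8/23) ≈ 0.0267559
legitimate: (68/91) × (59/68) × (15/68) ≈ 0.143019
Highest score → legitimate.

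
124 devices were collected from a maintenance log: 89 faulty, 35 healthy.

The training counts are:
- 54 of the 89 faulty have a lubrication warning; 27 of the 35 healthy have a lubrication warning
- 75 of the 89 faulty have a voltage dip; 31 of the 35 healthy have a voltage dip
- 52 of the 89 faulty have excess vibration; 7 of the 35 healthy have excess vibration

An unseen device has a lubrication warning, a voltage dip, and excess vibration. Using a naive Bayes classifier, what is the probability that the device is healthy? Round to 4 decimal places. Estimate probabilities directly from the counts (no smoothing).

faulty: (89/124) × (54/89) × (75/89) × (52/89) ≈ 0.214416
healthy: (35/124) × (27/35) × (31/35) × (7/35) ≈ 0.0385714
P(healthy | x) = 0.0385714 / 0.2529874 ≈ 0.1525

0.1525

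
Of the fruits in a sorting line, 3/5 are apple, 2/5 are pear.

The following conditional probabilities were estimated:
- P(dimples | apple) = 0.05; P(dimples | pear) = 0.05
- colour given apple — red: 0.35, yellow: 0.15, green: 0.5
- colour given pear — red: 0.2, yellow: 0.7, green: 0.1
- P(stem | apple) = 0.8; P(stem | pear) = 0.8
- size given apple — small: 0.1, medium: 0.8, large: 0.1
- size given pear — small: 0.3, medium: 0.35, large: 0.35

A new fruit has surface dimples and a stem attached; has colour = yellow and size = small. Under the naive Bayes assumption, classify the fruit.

pear

apple: 0.6 × 0.05 × 0.15 × 0.8 × 0.1 = 0.00036
pear: 0.4 × 0.05 × 0.7 × 0.8 × 0.3 = 0.00336
Highest score → pear.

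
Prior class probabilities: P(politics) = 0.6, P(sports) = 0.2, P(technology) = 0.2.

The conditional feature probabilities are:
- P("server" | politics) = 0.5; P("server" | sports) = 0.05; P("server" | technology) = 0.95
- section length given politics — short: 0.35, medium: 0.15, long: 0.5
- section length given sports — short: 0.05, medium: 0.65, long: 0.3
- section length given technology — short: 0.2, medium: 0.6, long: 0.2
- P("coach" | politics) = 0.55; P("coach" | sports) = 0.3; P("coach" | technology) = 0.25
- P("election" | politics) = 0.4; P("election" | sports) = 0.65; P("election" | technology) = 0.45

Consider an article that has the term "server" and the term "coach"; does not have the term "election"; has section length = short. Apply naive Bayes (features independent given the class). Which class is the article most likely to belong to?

politics: 0.6 × 0.5 × 0.35 × 0.55 × (1−0.4) = 0.03465
sports: 0.2 × 0.05 × 0.05 × 0.3 × (1−0.65) = 0.0000525
technology: 0.2 × 0.95 × 0.2 × 0.25 × (1−0.45) = 0.005225
Highest score → politics.

politics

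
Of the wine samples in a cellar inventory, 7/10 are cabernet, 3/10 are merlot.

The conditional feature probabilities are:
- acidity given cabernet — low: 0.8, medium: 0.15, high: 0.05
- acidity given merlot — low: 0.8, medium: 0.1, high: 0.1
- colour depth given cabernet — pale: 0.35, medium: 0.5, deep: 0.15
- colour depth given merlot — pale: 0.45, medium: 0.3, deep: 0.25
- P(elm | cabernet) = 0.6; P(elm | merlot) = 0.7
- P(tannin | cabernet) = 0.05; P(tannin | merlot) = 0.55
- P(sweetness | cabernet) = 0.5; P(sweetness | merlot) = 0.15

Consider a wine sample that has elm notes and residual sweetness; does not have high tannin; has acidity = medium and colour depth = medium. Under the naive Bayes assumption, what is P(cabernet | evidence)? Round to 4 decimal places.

0.9724

cabernet: 0.7 × 0.15 × 0.5 × 0.6 × (1−0.05) × 0.5 = 0.0149625
merlot: 0.3 × 0.1 × 0.3 × 0.7 × (1−0.55) × 0.15 = 0.00042525
P(cabernet | x) = 0.0149625 / 0.01538775 ≈ 0.9724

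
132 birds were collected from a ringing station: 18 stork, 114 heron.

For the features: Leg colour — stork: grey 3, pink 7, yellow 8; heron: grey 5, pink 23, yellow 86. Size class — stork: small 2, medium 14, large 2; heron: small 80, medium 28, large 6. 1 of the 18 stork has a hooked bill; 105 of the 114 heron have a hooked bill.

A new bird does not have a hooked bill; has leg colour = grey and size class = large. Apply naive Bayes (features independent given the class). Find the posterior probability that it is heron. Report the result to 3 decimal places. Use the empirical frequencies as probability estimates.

0.062

stork: (18/132) × (3/18) × (2/18) × (17/18) ≈ 0.00238496
heron: (114/132) × (5/114) × (6/114) × (9/114) ≈ 0.000157391
P(heron | x) = 0.000157391 / 0.002542351 ≈ 0.062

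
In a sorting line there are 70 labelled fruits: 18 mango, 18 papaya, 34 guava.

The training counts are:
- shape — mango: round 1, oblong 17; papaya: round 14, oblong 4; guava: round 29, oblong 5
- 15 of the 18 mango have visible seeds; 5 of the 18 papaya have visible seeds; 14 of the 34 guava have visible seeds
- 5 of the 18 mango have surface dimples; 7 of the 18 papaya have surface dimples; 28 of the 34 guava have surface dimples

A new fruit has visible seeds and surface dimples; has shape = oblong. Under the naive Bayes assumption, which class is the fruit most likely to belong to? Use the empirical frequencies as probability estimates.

mango: (18/70) × (17/18) × (15/18) × (5/18) ≈ 0.0562169
papaya: (18/70) × (4/18) × (5/18) × (7/18) ≈ 0.00617284
guava: (34/70) × (5/34) × (14/34) × (28/34) ≈ 0.0242215
Highest score → mango.

mango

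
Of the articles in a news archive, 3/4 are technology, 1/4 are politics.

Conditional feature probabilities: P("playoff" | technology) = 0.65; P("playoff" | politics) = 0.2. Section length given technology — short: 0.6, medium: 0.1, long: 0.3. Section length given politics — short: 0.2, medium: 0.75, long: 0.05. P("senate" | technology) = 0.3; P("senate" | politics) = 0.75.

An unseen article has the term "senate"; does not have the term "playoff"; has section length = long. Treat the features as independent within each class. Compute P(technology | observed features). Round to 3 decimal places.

0.759

technology: 0.75 × (1−0.65) × 0.3 × 0.3 = 0.023625
politics: 0.25 × (1−0.2) × 0.05 × 0.75 = 0.0075
P(technology | x) = 0.023625 / 0.031125 ≈ 0.759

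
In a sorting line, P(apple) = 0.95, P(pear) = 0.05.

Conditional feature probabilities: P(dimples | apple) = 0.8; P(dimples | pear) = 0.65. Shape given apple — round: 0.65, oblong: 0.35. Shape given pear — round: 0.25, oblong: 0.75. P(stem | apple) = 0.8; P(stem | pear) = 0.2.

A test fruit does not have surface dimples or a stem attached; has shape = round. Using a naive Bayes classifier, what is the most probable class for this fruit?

apple

apple: 0.95 × (1−0.8) × 0.65 × (1−0.8) = 0.0247
pear: 0.05 × (1−0.65) × 0.25 × (1−0.2) = 0.0035
Highest score → apple.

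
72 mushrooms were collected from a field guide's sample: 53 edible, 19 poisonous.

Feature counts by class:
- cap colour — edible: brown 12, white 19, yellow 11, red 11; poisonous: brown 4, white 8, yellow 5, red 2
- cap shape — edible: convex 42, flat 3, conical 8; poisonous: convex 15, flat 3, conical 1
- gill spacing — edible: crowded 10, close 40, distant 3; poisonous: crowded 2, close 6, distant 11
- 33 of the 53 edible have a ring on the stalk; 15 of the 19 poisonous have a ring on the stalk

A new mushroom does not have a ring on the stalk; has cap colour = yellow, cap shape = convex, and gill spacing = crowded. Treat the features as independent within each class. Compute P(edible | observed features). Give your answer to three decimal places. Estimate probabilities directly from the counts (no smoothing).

0.876

edible: (53/72) × (11/53) × (42/53) × (10/53) × (20/53) ≈ 0.00862009
poisonous: (19/72) × (5/19) × (15/19) × (2/19) × (4/19) ≈ 0.00121495
P(edible | x) = 0.00862009 / 0.00983504 ≈ 0.876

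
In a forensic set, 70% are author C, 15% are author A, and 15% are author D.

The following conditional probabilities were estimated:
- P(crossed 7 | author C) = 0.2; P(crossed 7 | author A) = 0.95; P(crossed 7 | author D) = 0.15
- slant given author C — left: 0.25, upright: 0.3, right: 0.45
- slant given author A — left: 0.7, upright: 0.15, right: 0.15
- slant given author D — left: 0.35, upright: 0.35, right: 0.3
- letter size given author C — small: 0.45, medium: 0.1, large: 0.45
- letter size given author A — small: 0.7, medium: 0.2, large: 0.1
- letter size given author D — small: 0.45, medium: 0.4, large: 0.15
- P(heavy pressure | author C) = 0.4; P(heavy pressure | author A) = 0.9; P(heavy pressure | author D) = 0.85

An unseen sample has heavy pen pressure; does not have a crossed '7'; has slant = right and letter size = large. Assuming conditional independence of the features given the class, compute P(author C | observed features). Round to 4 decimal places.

author C: 0.7 × (1−0.2) × 0.45 × 0.45 × 0.4 = 0.04536
author A: 0.15 × (1−0.95) × 0.15 × 0.1 × 0.9 = 0.00010125
author D: 0.15 × (1−0.15) × 0.3 × 0.15 × 0.85 = 0.004876875
P(author C | x) = 0.04536 / 0.050338125 ≈ 0.9011

0.9011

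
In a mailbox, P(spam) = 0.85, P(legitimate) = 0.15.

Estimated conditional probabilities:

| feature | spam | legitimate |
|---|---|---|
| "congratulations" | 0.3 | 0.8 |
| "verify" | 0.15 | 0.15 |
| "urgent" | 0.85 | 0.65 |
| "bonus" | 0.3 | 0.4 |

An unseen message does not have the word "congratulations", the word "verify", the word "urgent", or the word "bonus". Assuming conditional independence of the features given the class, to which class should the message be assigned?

spam: 0.85 × (1−0.3) × (1−0.15) × (1−0.85) × (1−0.3) = 0.05310375
legitimate: 0.15 × (1−0.8) × (1−0.15) × (1−0.65) × (1−0.4) = 0.005355
Highest score → spam.

spam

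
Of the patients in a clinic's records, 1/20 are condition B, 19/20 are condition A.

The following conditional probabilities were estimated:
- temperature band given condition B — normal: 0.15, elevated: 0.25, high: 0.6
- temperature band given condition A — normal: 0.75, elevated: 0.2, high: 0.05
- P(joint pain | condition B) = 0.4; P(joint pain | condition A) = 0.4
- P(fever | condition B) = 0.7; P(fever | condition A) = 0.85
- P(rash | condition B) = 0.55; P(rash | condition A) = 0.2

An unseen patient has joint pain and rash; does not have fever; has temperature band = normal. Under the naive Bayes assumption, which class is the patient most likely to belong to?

condition B: 0.05 × 0.15 × 0.4 × (1−0.7) × 0.55 = 0.000495
condition A: 0.95 × 0.75 × 0.4 × (1−0.85) × 0.2 = 0.00855
Highest score → condition A.

condition A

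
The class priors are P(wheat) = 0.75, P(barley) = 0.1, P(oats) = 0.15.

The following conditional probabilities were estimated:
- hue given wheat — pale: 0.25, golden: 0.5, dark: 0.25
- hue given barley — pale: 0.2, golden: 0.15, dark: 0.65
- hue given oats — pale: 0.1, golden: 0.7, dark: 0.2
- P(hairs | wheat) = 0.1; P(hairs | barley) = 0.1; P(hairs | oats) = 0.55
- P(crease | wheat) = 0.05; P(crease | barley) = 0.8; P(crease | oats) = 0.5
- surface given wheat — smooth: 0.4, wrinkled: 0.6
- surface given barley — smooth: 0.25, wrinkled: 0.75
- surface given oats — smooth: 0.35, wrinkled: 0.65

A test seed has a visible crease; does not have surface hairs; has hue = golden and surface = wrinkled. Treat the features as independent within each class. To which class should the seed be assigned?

wheat: 0.75 × 0.5 × (1−0.1) × 0.05 × 0.6 = 0.010125
barley: 0.1 × 0.15 × (1−0.1) × 0.8 × 0.75 = 0.0081
oats: 0.15 × 0.7 × (1−0.55) × 0.5 × 0.65 = 0.01535625
Highest score → oats.

oats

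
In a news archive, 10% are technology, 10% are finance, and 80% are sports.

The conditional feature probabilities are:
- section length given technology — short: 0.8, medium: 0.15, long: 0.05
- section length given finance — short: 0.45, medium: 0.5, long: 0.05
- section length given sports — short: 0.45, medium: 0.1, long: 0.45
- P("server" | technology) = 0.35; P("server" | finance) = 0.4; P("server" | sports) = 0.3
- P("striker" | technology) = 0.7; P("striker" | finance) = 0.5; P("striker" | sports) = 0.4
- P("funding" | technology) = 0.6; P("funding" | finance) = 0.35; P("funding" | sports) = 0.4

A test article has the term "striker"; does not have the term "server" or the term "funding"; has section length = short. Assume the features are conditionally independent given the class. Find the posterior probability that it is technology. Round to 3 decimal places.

technology: 0.1 × 0.8 × (1−0.35) × 0.7 × (1−0.6) = 0.01456
finance: 0.1 × 0.45 × (1−0.4) × 0.5 × (1−0.35) = 0.008775
sports: 0.8 × 0.45 × (1−0.3) × 0.4 × (1−0.4) = 0.06048
P(technology | x) = 0.01456 / 0.083815 ≈ 0.174

0.174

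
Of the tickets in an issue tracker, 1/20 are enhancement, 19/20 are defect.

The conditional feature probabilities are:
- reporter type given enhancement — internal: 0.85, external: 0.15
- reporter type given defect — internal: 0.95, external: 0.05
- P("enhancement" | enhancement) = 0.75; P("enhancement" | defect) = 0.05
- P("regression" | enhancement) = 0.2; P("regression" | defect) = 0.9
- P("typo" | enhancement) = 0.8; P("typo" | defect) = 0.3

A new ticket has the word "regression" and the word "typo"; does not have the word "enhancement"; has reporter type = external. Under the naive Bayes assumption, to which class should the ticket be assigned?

defect

enhancement: 0.05 × 0.15 × (1−0.75) × 0.2 × 0.8 = 0.0003
defect: 0.95 × 0.05 × (1−0.05) × 0.9 × 0.3 = 0.01218375
Highest score → defect.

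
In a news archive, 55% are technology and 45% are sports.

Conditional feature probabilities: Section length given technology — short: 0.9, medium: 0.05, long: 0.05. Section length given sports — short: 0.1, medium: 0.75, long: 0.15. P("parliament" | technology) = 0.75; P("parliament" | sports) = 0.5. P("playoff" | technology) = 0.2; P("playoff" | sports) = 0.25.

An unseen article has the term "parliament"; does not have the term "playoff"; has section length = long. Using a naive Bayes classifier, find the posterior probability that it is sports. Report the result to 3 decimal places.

0.605

technology: 0.55 × 0.05 × 0.75 × (1−0.2) = 0.0165
sports: 0.45 × 0.15 × 0.5 × (1−0.25) = 0.0253125
P(sports | x) = 0.0253125 / 0.0418125 ≈ 0.605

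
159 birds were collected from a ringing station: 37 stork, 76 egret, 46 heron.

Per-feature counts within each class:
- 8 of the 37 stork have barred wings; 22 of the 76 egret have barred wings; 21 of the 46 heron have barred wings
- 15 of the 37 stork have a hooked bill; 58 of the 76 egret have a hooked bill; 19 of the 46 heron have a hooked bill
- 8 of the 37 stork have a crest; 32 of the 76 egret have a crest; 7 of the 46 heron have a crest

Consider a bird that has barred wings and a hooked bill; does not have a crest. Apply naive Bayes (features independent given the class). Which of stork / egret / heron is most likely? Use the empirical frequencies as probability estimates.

egret

stork: (37/159) × (8/37) × (15/37) × (29/37) ≈ 0.0159874
egret: (76/159) × (22/76) × (58/76) × (44/76) ≈ 0.0611335
heron: (46/159) × (21/46) × (19/46) × (39/46) ≈ 0.0462514
Highest score → egret.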